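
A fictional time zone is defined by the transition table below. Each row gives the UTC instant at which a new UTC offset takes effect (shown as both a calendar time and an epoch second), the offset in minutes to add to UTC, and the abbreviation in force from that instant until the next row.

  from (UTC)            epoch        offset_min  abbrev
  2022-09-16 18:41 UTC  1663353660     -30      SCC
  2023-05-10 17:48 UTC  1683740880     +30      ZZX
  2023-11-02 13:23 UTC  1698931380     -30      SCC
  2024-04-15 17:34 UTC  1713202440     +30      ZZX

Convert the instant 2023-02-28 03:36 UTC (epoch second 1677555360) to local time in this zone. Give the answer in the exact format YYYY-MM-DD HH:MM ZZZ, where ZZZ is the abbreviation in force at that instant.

2023-02-28 03:06 SCC

Query: 2023-02-28 03:36 UTC
Rule 1/4 (SCC, -00:30): 2022-09-16 18:41 UTC ≤ query < 2023-05-10 17:48 UTC
3·60 + 36 - 30 = 186 min
186 = 0·1440 + 186; 186 = 3·60 + 6 → 03:06, same day
→ 2023-02-28 03:06 SCC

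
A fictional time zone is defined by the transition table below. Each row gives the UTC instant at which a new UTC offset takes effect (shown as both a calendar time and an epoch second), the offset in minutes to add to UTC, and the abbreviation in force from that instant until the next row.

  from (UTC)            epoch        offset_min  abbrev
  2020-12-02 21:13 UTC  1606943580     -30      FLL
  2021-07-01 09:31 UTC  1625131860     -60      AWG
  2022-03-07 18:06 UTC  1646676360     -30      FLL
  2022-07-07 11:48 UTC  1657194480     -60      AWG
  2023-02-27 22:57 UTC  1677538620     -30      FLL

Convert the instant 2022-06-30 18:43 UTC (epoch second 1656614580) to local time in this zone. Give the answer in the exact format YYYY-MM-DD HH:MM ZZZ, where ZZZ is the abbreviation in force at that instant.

2022-06-30 18:13 FLL

Query: 2022-06-30 18:43 UTC
Rule 3/5 (FLL, -00:30): 2022-03-07 18:06 UTC ≤ query < 2022-07-07 11:48 UTC
18·60 + 43 - 30 = 1093 min
1093 = 0·1440 + 1093; 1093 = 18·60 + 13 → 18:13, same day
→ 2022-06-30 18:13 FLL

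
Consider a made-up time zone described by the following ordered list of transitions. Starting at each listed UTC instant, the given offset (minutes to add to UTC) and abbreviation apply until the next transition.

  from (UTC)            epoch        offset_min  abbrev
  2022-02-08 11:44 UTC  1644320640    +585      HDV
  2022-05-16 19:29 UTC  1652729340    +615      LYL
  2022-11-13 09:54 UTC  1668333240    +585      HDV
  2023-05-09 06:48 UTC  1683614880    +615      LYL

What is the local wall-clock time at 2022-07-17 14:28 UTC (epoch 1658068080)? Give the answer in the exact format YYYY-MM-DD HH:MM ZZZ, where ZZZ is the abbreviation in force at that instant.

Query: 2022-07-17 14:28 UTC
Rule 2/4 (LYL, +10:15): 2022-05-16 19:29 UTC ≤ query < 2022-11-13 09:54 UTC
14·60 + 28 + 615 = 1483 min
1483 = 1·1440 + 43; 43 = 0·60 + 43 → 00:43, 2022-07-17 + 1 day = 2022-07-18
→ 2022-07-18 00:43 LYL

2022-07-18 00:43 LYL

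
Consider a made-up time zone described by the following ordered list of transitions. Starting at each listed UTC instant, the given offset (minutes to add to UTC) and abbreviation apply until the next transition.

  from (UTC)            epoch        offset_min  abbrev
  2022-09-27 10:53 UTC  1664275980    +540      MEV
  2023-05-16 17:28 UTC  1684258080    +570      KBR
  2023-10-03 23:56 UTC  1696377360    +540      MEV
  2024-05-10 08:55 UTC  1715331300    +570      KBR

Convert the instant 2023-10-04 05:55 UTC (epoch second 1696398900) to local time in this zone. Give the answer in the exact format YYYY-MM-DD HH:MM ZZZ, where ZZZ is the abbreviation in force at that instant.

Query: 2023-10-04 05:55 UTC
Rule 3/4 (MEV, +09:00): 2023-10-03 23:56 UTC ≤ query < 2024-05-10 08:55 UTC
5·60 + 55 + 540 = 895 min
895 = 0·1440 + 895; 895 = 14·60 + 55 → 14:55, same day
→ 2023-10-04 14:55 MEV

2023-10-04 14:55 MEV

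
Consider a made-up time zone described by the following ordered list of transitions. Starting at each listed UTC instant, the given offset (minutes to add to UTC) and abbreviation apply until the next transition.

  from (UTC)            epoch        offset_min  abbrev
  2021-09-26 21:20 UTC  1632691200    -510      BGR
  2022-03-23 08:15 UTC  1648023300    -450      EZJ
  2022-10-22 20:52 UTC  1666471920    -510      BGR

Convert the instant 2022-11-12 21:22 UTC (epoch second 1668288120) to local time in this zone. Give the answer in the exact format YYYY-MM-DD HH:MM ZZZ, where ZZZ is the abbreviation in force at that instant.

Query: 2022-11-12 21:22 UTC
Rule 3/3 (BGR, -08:30): 2022-10-22 20:52 UTC ≤ query < +∞
21·60 + 22 - 510 = 772 min
772 = 0·1440 + 772; 772 = 12·60 + 52 → 12:52, same day
→ 2022-11-12 12:52 BGR

2022-11-12 12:52 BGR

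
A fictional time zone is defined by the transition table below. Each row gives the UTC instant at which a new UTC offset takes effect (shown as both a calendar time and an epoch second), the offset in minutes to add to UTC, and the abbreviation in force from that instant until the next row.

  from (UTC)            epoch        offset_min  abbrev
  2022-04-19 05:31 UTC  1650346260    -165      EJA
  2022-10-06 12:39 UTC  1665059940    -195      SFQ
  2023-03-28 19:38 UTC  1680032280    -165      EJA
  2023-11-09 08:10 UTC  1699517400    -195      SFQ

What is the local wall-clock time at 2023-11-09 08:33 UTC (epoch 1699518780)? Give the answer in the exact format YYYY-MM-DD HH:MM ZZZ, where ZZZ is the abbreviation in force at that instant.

Query: 2023-11-09 08:33 UTC
Rule 4/4 (SFQ, -03:15): 2023-11-09 08:10 UTC ≤ query < +∞
8·60 + 33 - 195 = 318 min
318 = 0·1440 + 318; 318 = 5·60 + 18 → 05:18, same day
→ 2023-11-09 05:18 SFQ

2023-11-09 05:18 SFQ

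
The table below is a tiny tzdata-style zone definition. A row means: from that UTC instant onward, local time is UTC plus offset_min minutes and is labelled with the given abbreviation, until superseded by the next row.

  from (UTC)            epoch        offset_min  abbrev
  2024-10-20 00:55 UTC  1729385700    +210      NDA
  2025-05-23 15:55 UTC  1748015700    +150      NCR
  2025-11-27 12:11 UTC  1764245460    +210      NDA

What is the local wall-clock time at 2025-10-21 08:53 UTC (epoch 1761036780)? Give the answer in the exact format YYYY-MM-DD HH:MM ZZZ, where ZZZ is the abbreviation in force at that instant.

2025-10-21 11:23 NCR

Query: 2025-10-21 08:53 UTC
Rule 2/3 (NCR, +02:30): 2025-05-23 15:55 UTC ≤ query < 2025-11-27 12:11 UTC
8·60 + 53 + 150 = 683 min
683 = 0·1440 + 683; 683 = 11·60 + 23 → 11:23, same day
→ 2025-10-21 11:23 NCR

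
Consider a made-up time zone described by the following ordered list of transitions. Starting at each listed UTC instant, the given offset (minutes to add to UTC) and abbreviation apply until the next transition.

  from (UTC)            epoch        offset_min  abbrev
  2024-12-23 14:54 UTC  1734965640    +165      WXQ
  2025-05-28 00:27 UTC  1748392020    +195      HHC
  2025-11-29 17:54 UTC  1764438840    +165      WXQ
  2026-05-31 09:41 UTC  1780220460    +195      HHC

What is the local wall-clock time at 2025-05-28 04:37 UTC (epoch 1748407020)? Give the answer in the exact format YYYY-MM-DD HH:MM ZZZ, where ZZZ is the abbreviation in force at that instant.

2025-05-28 07:52 HHC

Query: 2025-05-28 04:37 UTC
Rule 2/4 (HHC, +03:15): 2025-05-28 00:27 UTC ≤ query < 2025-11-29 17:54 UTC
4·60 + 37 + 195 = 472 min
472 = 0·1440 + 472; 472 = 7·60 + 52 → 07:52, same day
→ 2025-05-28 07:52 HHC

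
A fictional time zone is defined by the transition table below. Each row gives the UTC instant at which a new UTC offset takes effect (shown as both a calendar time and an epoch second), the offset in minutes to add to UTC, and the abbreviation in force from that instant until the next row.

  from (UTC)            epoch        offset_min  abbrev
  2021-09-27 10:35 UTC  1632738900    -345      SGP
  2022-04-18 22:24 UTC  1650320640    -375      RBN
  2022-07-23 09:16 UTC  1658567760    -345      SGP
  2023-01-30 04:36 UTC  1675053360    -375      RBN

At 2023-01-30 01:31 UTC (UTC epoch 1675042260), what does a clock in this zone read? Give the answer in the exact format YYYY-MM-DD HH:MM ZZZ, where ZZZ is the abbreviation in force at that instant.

Query: 2023-01-30 01:31 UTC
Rule 3/4 (SGP, -05:45): 2022-07-23 09:16 UTC ≤ query < 2023-01-30 04:36 UTC
1·60 + 31 - 345 = -254 min
-254 = -1·1440 + 1186; 1186 = 19·60 + 46 → 19:46, 2023-01-30 - 1 day = 2023-01-29
→ 2023-01-29 19:46 SGP

2023-01-29 19:46 SGP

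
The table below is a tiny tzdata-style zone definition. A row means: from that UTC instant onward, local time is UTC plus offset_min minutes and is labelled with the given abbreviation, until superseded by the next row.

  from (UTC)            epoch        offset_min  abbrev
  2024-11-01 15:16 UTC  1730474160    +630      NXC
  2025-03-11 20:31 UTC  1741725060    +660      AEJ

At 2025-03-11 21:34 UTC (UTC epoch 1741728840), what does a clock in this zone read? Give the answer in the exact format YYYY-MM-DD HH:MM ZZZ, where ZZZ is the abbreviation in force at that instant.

2025-03-12 08:34 AEJ

Query: 2025-03-11 21:34 UTC
Rule 2/2 (AEJ, +11:00): 2025-03-11 20:31 UTC ≤ query < +∞
21·60 + 34 + 660 = 1954 min
1954 = 1·1440 + 514; 514 = 8·60 + 34 → 08:34, 2025-03-11 + 1 day = 2025-03-12
→ 2025-03-12 08:34 AEJ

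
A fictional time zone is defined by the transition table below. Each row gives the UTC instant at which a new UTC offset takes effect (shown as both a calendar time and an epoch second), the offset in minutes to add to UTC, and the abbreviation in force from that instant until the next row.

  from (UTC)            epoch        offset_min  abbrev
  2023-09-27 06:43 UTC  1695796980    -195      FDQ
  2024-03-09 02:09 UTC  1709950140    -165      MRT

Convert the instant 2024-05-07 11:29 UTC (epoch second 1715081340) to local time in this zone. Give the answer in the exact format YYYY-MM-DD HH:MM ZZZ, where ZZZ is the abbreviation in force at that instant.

2024-05-07 08:44 MRT

Query: 2024-05-07 11:29 UTC
Rule 2/2 (MRT, -02:45): 2024-03-09 02:09 UTC ≤ query < +∞
11·60 + 29 - 165 = 524 min
524 = 0·1440 + 524; 524 = 8·60 + 44 → 08:44, same day
→ 2024-05-07 08:44 MRT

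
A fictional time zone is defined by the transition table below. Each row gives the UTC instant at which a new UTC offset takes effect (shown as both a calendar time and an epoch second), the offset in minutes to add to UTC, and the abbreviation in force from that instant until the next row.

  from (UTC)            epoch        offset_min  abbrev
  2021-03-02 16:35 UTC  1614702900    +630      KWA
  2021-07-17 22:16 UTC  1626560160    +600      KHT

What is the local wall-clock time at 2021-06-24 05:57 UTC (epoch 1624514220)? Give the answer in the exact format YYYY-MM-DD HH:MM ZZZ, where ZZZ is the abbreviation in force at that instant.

Query: 2021-06-24 05:57 UTC
Rule 1/2 (KWA, +10:30): 2021-03-02 16:35 UTC ≤ query < 2021-07-17 22:16 UTC
5·60 + 57 + 630 = 987 min
987 = 0·1440 + 987; 987 = 16·60 + 27 → 16:27, same day
→ 2021-06-24 16:27 KWA

2021-06-24 16:27 KWA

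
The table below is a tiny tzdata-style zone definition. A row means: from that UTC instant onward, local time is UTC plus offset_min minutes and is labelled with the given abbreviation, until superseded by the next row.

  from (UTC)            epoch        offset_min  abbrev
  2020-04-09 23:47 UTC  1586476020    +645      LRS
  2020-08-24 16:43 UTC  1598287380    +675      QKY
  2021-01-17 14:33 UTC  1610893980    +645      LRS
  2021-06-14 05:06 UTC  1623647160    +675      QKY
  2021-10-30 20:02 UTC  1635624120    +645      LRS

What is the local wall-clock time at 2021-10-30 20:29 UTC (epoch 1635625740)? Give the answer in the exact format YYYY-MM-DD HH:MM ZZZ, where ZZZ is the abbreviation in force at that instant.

Query: 2021-10-30 20:29 UTC
Rule 5/5 (LRS, +10:45): 2021-10-30 20:02 UTC ≤ query < +∞
20·60 + 29 + 645 = 1874 min
1874 = 1·1440 + 434; 434 = 7·60 + 14 → 07:14, 2021-10-30 + 1 day = 2021-10-31
→ 2021-10-31 07:14 LRS

2021-10-31 07:14 LRS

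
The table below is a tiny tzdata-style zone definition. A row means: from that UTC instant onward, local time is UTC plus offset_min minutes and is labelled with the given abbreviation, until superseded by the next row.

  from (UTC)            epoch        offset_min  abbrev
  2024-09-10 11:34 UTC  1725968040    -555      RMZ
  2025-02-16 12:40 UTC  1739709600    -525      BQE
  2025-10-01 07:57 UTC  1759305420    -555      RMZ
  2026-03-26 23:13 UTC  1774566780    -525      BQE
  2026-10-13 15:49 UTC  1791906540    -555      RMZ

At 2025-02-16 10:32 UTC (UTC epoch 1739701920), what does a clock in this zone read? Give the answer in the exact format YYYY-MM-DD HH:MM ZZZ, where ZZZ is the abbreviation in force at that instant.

2025-02-16 01:17 RMZ

Query: 2025-02-16 10:32 UTC
Rule 1/5 (RMZ, -09:15): 2024-09-10 11:34 UTC ≤ query < 2025-02-16 12:40 UTC
10·60 + 32 - 555 = 77 min
77 = 0·1440 + 77; 77 = 1·60 + 17 → 01:17, same day
→ 2025-02-16 01:17 RMZ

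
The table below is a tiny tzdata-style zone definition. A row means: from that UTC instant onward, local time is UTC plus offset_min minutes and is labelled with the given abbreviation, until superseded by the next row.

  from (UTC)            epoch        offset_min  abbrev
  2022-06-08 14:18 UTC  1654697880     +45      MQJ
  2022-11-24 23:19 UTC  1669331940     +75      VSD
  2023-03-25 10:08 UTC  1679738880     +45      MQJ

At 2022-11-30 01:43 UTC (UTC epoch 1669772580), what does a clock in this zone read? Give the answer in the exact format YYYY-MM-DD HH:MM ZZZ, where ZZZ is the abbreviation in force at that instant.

Query: 2022-11-30 01:43 UTC
Rule 2/3 (VSD, +01:15): 2022-11-24 23:19 UTC ≤ query < 2023-03-25 10:08 UTC
1·60 + 43 + 75 = 178 min
178 = 0·1440 + 178; 178 = 2·60 + 58 → 02:58, same day
→ 2022-11-30 02:58 VSD

2022-11-30 02:58 VSD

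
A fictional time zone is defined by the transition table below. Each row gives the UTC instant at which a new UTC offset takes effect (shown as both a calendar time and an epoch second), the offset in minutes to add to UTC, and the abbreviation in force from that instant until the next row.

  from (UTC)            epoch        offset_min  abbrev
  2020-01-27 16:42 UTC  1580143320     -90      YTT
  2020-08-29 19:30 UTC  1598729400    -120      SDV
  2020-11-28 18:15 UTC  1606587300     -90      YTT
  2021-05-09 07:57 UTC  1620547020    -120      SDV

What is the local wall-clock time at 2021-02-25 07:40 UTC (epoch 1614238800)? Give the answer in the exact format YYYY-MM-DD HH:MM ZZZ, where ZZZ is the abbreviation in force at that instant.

Query: 2021-02-25 07:40 UTC
Rule 3/4 (YTT, -01:30): 2020-11-28 18:15 UTC ≤ query < 2021-05-09 07:57 UTC
7·60 + 40 - 90 = 370 min
370 = 0·1440 + 370; 370 = 6·60 + 10 → 06:10, same day
→ 2021-02-25 06:10 YTT

2021-02-25 06:10 YTT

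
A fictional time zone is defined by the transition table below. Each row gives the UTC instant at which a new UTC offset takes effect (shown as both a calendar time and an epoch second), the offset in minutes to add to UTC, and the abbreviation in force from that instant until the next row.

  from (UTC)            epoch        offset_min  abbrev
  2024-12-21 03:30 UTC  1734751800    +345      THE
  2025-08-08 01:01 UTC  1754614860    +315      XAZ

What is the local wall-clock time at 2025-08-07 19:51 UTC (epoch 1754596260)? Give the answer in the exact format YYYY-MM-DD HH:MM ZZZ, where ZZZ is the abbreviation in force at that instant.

Query: 2025-08-07 19:51 UTC
Rule 1/2 (THE, +05:45): 2024-12-21 03:30 UTC ≤ query < 2025-08-08 01:01 UTC
19·60 + 51 + 345 = 1536 min
1536 = 1·1440 + 96; 96 = 1·60 + 36 → 01:36, 2025-08-07 + 1 day = 2025-08-08
→ 2025-08-08 01:36 THE

2025-08-08 01:36 THE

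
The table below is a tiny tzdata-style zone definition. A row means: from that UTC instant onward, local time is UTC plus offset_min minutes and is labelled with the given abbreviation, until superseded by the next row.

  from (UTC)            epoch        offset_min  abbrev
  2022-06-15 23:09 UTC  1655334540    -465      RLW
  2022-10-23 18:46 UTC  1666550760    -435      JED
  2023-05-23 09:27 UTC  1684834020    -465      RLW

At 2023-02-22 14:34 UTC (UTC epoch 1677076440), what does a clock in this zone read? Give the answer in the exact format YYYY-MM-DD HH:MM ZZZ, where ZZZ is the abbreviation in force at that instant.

Query: 2023-02-22 14:34 UTC
Rule 2/3 (JED, -07:15): 2022-10-23 18:46 UTC ≤ query < 2023-05-23 09:27 UTC
14·60 + 34 - 435 = 439 min
439 = 0·1440 + 439; 439 = 7·60 + 19 → 07:19, same day
→ 2023-02-22 07:19 JED

2023-02-22 07:19 JED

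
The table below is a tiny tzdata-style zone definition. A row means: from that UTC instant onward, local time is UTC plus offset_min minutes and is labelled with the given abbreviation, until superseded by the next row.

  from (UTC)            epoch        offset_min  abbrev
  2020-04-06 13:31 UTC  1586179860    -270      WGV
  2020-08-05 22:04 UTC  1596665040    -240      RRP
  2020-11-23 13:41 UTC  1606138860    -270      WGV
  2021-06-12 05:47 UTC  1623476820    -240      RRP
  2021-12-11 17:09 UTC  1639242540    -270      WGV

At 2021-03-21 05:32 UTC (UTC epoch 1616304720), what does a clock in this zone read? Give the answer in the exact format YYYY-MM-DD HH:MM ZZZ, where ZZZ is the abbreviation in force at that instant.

2021-03-21 01:02 WGV

Query: 2021-03-21 05:32 UTC
Rule 3/5 (WGV, -04:30): 2020-11-23 13:41 UTC ≤ query < 2021-06-12 05:47 UTC
5·60 + 32 - 270 = 62 min
62 = 0·1440 + 62; 62 = 1·60 + 2 → 01:02, same day
→ 2021-03-21 01:02 WGV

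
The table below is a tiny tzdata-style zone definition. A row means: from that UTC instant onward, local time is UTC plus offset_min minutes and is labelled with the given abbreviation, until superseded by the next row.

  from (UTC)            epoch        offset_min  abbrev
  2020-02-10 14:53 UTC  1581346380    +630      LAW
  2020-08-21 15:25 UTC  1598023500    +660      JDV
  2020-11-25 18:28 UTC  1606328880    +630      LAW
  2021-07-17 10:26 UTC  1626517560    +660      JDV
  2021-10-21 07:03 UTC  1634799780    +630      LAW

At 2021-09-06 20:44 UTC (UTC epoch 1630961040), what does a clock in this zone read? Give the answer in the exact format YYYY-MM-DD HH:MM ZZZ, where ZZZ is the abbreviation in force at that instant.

2021-09-07 07:44 JDV

Query: 2021-09-06 20:44 UTC
Rule 4/5 (JDV, +11:00): 2021-07-17 10:26 UTC ≤ query < 2021-10-21 07:03 UTC
20·60 + 44 + 660 = 1904 min
1904 = 1·1440 + 464; 464 = 7·60 + 44 → 07:44, 2021-09-06 + 1 day = 2021-09-07
→ 2021-09-07 07:44 JDV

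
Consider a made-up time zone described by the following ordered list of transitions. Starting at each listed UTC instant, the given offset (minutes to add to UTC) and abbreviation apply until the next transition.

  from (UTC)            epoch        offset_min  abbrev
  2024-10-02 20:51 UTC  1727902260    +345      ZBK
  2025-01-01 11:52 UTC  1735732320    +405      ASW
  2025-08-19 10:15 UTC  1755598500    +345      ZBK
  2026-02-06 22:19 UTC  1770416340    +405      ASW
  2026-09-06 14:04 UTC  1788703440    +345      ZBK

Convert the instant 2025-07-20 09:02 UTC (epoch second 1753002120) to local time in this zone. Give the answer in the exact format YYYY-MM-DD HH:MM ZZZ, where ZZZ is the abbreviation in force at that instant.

2025-07-20 15:47 ASW

Query: 2025-07-20 09:02 UTC
Rule 2/5 (ASW, +06:45): 2025-01-01 11:52 UTC ≤ query < 2025-08-19 10:15 UTC
9·60 + 2 + 405 = 947 min
947 = 0·1440 + 947; 947 = 15·60 + 47 → 15:47, same day
→ 2025-07-20 15:47 ASW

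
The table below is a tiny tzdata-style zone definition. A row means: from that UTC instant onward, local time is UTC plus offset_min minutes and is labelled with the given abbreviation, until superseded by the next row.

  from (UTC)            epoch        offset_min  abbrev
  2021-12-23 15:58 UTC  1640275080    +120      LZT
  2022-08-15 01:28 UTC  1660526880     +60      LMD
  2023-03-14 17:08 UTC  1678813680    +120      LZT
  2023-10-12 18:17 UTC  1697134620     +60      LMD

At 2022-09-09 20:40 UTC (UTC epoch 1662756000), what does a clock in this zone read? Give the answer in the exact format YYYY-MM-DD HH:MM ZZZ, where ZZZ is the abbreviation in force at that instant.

Query: 2022-09-09 20:40 UTC
Rule 2/4 (LMD, +01:00): 2022-08-15 01:28 UTC ≤ query < 2023-03-14 17:08 UTC
20·60 + 40 + 60 = 1300 min
1300 = 0·1440 + 1300; 1300 = 21·60 + 40 → 21:40, same day
→ 2022-09-09 21:40 LMD

2022-09-09 21:40 LMD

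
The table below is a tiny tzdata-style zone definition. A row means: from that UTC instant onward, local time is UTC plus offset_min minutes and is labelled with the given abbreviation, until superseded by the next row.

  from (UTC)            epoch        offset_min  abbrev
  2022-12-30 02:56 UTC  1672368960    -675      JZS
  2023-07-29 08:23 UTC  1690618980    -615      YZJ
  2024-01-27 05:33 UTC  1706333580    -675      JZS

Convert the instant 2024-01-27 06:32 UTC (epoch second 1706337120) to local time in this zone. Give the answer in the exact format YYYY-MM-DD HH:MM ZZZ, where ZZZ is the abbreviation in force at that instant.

Query: 2024-01-27 06:32 UTC
Rule 3/3 (JZS, -11:15): 2024-01-27 05:33 UTC ≤ query < +∞
6·60 + 32 - 675 = -283 min
-283 = -1·1440 + 1157; 1157 = 19·60 + 17 → 19:17, 2024-01-27 - 1 day = 2024-01-26
→ 2024-01-26 19:17 JZS

2024-01-26 19:17 JZS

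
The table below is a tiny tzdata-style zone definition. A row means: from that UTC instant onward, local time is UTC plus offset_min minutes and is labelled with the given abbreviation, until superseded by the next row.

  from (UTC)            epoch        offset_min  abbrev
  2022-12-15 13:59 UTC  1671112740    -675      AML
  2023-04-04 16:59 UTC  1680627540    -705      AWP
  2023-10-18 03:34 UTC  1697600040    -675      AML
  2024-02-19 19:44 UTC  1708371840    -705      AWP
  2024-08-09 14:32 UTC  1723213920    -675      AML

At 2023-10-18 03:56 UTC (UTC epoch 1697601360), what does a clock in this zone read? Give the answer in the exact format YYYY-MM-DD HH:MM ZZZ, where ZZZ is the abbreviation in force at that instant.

Query: 2023-10-18 03:56 UTC
Rule 3/5 (AML, -11:15): 2023-10-18 03:34 UTC ≤ query < 2024-02-19 19:44 UTC
3·60 + 56 - 675 = -439 min
-439 = -1·1440 + 1001; 1001 = 16·60 + 41 → 16:41, 2023-10-18 - 1 day = 2023-10-17
→ 2023-10-17 16:41 AML

2023-10-17 16:41 AML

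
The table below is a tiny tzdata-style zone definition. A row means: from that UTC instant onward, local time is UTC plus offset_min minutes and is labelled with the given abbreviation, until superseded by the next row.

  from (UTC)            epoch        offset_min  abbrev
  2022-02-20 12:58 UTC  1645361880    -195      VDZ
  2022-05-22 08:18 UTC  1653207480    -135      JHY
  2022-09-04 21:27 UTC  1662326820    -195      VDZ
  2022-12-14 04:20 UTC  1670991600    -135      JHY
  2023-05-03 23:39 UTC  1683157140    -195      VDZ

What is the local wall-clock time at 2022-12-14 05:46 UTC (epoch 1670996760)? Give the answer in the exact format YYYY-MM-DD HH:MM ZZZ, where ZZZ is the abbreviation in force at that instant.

2022-12-14 03:31 JHY

Query: 2022-12-14 05:46 UTC
Rule 4/5 (JHY, -02:15): 2022-12-14 04:20 UTC ≤ query < 2023-05-03 23:39 UTC
5·60 + 46 - 135 = 211 min
211 = 0·1440 + 211; 211 = 3·60 + 31 → 03:31, same day
→ 2022-12-14 03:31 JHY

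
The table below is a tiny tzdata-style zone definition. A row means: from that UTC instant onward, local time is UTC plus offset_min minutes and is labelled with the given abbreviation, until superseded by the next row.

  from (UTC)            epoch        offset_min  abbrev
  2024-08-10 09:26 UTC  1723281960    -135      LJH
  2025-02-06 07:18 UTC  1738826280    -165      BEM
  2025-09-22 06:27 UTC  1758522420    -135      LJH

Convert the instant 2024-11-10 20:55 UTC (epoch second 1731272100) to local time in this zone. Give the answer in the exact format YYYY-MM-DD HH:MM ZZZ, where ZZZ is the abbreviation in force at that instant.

Query: 2024-11-10 20:55 UTC
Rule 1/3 (LJH, -02:15): 2024-08-10 09:26 UTC ≤ query < 2025-02-06 07:18 UTC
20·60 + 55 - 135 = 1120 min
1120 = 0·1440 + 1120; 1120 = 18·60 + 40 → 18:40, same day
→ 2024-11-10 18:40 LJH

2024-11-10 18:40 LJH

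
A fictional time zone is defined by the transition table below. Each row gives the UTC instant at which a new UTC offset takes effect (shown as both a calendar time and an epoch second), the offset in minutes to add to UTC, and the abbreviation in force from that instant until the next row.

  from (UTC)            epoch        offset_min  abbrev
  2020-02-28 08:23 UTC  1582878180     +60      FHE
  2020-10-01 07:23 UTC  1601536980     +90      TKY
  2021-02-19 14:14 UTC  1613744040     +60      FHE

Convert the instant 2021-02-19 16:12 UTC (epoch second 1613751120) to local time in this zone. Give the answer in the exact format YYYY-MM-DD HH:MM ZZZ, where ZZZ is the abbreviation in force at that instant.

Query: 2021-02-19 16:12 UTC
Rule 3/3 (FHE, +01:00): 2021-02-19 14:14 UTC ≤ query < +∞
16·60 + 12 + 60 = 1032 min
1032 = 0·1440 + 1032; 1032 = 17·60 + 12 → 17:12, same day
→ 2021-02-19 17:12 FHE

2021-02-19 17:12 FHE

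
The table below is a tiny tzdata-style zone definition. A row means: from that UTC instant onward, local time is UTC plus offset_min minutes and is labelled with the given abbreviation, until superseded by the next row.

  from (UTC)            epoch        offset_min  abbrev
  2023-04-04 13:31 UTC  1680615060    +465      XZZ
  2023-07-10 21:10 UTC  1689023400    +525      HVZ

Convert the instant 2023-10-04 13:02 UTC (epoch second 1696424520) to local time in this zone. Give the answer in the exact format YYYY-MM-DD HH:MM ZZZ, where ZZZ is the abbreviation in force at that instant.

Query: 2023-10-04 13:02 UTC
Rule 2/2 (HVZ, +08:45): 2023-07-10 21:10 UTC ≤ query < +∞
13·60 + 2 + 525 = 1307 min
1307 = 0·1440 + 1307; 1307 = 21·60 + 47 → 21:47, same day
→ 2023-10-04 21:47 HVZ

2023-10-04 21:47 HVZ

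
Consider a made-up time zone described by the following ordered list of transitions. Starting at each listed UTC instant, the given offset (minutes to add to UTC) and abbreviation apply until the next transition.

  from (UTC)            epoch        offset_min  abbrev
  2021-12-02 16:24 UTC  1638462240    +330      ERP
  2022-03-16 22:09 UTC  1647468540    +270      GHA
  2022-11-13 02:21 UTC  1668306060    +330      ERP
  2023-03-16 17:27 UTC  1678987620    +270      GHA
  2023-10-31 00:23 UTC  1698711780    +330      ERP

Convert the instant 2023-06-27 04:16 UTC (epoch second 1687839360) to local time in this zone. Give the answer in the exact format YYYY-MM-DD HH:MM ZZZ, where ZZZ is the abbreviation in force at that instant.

Query: 2023-06-27 04:16 UTC
Rule 4/5 (GHA, +04:30): 2023-03-16 17:27 UTC ≤ query < 2023-10-31 00:23 UTC
4·60 + 16 + 270 = 526 min
526 = 0·1440 + 526; 526 = 8·60 + 46 → 08:46, same day
→ 2023-06-27 08:46 GHA

2023-06-27 08:46 GHA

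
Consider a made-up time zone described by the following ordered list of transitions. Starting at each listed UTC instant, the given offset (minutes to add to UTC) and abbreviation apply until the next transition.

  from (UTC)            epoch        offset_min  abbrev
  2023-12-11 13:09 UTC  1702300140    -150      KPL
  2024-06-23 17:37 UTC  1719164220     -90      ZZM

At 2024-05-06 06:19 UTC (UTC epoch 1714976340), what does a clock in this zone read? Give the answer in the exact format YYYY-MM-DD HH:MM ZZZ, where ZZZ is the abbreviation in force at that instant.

Query: 2024-05-06 06:19 UTC
Rule 1/2 (KPL, -02:30): 2023-12-11 13:09 UTC ≤ query < 2024-06-23 17:37 UTC
6·60 + 19 - 150 = 229 min
229 = 0·1440 + 229; 229 = 3·60 + 49 → 03:49, same day
→ 2024-05-06 03:49 KPL

2024-05-06 03:49 KPL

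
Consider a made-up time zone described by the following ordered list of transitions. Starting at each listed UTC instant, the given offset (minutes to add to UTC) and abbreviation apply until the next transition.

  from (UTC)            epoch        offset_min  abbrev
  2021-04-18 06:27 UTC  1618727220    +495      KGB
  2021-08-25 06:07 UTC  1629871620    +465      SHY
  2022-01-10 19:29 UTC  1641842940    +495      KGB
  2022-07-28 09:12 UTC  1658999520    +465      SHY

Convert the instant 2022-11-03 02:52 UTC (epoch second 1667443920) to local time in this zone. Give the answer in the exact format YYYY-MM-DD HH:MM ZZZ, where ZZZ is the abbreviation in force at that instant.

2022-11-03 10:37 SHY

Query: 2022-11-03 02:52 UTC
Rule 4/4 (SHY, +07:45): 2022-07-28 09:12 UTC ≤ query < +∞
2·60 + 52 + 465 = 637 min
637 = 0·1440 + 637; 637 = 10·60 + 37 → 10:37, same day
→ 2022-11-03 10:37 SHY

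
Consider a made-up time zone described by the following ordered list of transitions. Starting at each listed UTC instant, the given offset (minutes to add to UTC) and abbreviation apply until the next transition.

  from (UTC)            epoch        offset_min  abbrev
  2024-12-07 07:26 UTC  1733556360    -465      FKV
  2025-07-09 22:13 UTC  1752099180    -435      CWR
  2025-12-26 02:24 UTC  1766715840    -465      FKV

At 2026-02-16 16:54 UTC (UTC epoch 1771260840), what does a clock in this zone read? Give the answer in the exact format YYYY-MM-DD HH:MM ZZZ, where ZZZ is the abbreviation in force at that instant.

2026-02-16 09:09 FKV

Query: 2026-02-16 16:54 UTC
Rule 3/3 (FKV, -07:45): 2025-12-26 02:24 UTC ≤ query < +∞
16·60 + 54 - 465 = 549 min
549 = 0·1440 + 549; 549 = 9·60 + 9 → 09:09, same day
→ 2026-02-16 09:09 FKV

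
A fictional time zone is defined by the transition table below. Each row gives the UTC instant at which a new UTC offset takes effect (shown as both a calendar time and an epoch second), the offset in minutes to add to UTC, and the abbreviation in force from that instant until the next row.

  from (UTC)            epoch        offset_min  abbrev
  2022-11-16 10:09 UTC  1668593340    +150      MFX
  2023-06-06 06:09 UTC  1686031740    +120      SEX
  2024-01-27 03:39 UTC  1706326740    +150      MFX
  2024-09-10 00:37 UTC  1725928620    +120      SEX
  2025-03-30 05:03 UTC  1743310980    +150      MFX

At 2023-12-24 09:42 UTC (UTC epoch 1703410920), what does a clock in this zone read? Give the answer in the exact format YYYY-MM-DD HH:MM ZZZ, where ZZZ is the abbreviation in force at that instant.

2023-12-24 11:42 SEX

Query: 2023-12-24 09:42 UTC
Rule 2/5 (SEX, +02:00): 2023-06-06 06:09 UTC ≤ query < 2024-01-27 03:39 UTC
9·60 + 42 + 120 = 702 min
702 = 0·1440 + 702; 702 = 11·60 + 42 → 11:42, same day
→ 2023-12-24 11:42 SEX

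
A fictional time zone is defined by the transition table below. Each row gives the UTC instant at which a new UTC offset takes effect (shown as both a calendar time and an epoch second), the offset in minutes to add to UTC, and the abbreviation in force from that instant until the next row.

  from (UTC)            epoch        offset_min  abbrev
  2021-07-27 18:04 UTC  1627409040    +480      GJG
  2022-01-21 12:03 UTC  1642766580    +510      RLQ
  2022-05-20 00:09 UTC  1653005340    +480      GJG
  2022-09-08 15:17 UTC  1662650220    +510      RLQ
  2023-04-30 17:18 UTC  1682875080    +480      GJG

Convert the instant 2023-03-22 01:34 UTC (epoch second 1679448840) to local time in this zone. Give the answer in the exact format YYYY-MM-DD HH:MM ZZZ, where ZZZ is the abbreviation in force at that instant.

2023-03-22 10:04 RLQ

Query: 2023-03-22 01:34 UTC
Rule 4/5 (RLQ, +08:30): 2022-09-08 15:17 UTC ≤ query < 2023-04-30 17:18 UTC
1·60 + 34 + 510 = 604 min
604 = 0·1440 + 604; 604 = 10·60 + 4 → 10:04, same day
→ 2023-03-22 10:04 RLQ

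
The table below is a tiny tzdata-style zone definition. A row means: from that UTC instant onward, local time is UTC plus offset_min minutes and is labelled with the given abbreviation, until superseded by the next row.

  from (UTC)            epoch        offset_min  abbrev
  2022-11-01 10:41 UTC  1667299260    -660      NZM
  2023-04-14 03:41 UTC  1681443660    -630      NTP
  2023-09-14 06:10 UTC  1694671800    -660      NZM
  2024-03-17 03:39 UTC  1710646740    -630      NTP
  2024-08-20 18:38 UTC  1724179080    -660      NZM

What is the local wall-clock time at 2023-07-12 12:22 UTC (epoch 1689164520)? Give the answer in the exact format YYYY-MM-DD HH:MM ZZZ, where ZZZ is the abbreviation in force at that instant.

2023-07-12 01:52 NTP

Query: 2023-07-12 12:22 UTC
Rule 2/5 (NTP, -10:30): 2023-04-14 03:41 UTC ≤ query < 2023-09-14 06:10 UTC
12·60 + 22 - 630 = 112 min
112 = 0·1440 + 112; 112 = 1·60 + 52 → 01:52, same day
→ 2023-07-12 01:52 NTP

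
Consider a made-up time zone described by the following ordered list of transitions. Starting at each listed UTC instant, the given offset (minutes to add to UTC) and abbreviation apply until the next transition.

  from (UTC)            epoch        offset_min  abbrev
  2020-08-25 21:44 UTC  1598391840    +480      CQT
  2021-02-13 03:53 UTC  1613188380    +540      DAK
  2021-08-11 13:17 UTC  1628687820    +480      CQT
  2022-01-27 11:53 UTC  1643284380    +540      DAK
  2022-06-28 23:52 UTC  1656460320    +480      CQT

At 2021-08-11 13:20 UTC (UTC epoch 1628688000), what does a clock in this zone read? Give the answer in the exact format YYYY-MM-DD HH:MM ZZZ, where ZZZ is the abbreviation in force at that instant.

Query: 2021-08-11 13:20 UTC
Rule 3/5 (CQT, +08:00): 2021-08-11 13:17 UTC ≤ query < 2022-01-27 11:53 UTC
13·60 + 20 + 480 = 1280 min
1280 = 0·1440 + 1280; 1280 = 21·60 + 20 → 21:20, same day
→ 2021-08-11 21:20 CQT

2021-08-11 21:20 CQT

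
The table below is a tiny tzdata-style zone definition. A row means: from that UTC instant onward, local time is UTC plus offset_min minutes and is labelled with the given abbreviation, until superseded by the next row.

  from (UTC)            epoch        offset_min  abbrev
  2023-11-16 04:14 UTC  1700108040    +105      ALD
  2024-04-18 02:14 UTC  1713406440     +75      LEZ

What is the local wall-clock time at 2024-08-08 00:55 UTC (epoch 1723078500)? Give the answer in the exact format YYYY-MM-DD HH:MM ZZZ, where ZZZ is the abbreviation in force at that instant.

2024-08-08 02:10 LEZ

Query: 2024-08-08 00:55 UTC
Rule 2/2 (LEZ, +01:15): 2024-04-18 02:14 UTC ≤ query < +∞
0·60 + 55 + 75 = 130 min
130 = 0·1440 + 130; 130 = 2·60 + 10 → 02:10, same day
→ 2024-08-08 02:10 LEZ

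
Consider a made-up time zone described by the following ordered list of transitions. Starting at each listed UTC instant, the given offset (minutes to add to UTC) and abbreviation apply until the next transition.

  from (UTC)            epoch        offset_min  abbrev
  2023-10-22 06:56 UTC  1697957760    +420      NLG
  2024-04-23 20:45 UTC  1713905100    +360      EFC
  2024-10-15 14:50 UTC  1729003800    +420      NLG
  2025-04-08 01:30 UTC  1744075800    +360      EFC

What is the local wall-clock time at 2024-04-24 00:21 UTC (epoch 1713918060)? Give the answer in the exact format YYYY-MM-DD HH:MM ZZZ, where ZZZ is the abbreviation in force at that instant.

2024-04-24 06:21 EFC

Query: 2024-04-24 00:21 UTC
Rule 2/4 (EFC, +06:00): 2024-04-23 20:45 UTC ≤ query < 2024-10-15 14:50 UTC
0·60 + 21 + 360 = 381 min
381 = 0·1440 + 381; 381 = 6·60 + 21 → 06:21, same day
→ 2024-04-24 06:21 EFC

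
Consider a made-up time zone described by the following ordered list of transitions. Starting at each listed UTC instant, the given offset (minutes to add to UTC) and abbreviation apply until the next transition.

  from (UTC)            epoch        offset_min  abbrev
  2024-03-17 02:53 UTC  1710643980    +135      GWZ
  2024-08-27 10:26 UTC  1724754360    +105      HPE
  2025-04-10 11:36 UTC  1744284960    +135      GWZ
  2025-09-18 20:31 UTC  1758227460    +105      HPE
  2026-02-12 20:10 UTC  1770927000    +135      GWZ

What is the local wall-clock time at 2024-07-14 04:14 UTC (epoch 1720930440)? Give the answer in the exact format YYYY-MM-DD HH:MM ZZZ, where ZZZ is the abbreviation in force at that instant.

Query: 2024-07-14 04:14 UTC
Rule 1/5 (GWZ, +02:15): 2024-03-17 02:53 UTC ≤ query < 2024-08-27 10:26 UTC
4·60 + 14 + 135 = 389 min
389 = 0·1440 + 389; 389 = 6·60 + 29 → 06:29, same day
→ 2024-07-14 06:29 GWZ

2024-07-14 06:29 GWZ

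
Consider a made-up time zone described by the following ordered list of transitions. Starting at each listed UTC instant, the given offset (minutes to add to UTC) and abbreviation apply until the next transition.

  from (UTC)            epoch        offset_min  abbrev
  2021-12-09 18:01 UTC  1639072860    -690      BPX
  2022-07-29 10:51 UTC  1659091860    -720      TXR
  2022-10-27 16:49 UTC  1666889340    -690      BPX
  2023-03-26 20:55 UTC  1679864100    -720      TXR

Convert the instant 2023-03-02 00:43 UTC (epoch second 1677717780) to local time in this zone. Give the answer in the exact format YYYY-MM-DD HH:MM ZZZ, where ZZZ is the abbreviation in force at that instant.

2023-03-01 13:13 BPX

Query: 2023-03-02 00:43 UTC
Rule 3/4 (BPX, -11:30): 2022-10-27 16:49 UTC ≤ query < 2023-03-26 20:55 UTC
0·60 + 43 - 690 = -647 min
-647 = -1·1440 + 793; 793 = 13·60 + 13 → 13:13, 2023-03-02 - 1 day = 2023-03-01
→ 2023-03-01 13:13 BPX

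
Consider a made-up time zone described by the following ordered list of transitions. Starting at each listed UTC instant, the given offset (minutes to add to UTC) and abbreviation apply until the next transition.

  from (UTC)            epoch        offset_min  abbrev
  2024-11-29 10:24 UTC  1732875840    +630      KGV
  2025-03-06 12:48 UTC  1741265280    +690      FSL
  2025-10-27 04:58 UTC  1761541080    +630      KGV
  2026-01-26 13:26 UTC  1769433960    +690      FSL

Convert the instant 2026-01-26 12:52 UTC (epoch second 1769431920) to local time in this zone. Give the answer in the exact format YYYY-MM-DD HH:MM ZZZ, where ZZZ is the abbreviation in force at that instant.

2026-01-26 23:22 KGV

Query: 2026-01-26 12:52 UTC
Rule 3/4 (KGV, +10:30): 2025-10-27 04:58 UTC ≤ query < 2026-01-26 13:26 UTC
12·60 + 52 + 630 = 1402 min
1402 = 0·1440 + 1402; 1402 = 23·60 + 22 → 23:22, same day
→ 2026-01-26 23:22 KGV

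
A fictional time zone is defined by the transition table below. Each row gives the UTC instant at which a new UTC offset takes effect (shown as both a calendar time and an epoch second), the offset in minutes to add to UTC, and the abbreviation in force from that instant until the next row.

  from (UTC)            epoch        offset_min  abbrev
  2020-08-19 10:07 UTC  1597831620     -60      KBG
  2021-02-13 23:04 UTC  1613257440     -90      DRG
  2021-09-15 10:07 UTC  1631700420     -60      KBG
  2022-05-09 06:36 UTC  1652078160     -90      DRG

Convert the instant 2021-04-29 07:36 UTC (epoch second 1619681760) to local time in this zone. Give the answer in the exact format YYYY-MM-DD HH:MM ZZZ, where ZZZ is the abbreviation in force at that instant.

2021-04-29 06:06 DRG

Query: 2021-04-29 07:36 UTC
Rule 2/4 (DRG, -01:30): 2021-02-13 23:04 UTC ≤ query < 2021-09-15 10:07 UTC
7·60 + 36 - 90 = 366 min
366 = 0·1440 + 366; 366 = 6·60 + 6 → 06:06, same day
→ 2021-04-29 06:06 DRG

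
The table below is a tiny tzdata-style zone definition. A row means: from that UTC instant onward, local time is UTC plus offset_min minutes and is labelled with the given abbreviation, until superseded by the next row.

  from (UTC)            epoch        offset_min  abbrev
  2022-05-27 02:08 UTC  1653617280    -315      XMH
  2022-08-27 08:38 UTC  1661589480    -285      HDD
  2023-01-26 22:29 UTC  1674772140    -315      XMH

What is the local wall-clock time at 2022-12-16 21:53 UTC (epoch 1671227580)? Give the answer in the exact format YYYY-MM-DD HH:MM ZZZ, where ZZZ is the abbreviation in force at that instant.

2022-12-16 17:08 HDD

Query: 2022-12-16 21:53 UTC
Rule 2/3 (HDD, -04:45): 2022-08-27 08:38 UTC ≤ query < 2023-01-26 22:29 UTC
21·60 + 53 - 285 = 1028 min
1028 = 0·1440 + 1028; 1028 = 17·60 + 8 → 17:08, same day
→ 2022-12-16 17:08 HDD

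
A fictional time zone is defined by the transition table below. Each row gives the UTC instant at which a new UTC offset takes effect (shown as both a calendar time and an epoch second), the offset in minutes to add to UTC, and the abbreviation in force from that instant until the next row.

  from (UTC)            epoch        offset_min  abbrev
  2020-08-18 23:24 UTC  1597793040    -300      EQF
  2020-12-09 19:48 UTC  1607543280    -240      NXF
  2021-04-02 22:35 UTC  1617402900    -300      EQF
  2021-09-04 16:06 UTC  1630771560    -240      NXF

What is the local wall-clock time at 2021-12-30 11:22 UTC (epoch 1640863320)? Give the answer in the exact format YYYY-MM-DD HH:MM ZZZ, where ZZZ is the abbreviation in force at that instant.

2021-12-30 07:22 NXF

Query: 2021-12-30 11:22 UTC
Rule 4/4 (NXF, -04:00): 2021-09-04 16:06 UTC ≤ query < +∞
11·60 + 22 - 240 = 442 min
442 = 0·1440 + 442; 442 = 7·60 + 22 → 07:22, same day
→ 2021-12-30 07:22 NXF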